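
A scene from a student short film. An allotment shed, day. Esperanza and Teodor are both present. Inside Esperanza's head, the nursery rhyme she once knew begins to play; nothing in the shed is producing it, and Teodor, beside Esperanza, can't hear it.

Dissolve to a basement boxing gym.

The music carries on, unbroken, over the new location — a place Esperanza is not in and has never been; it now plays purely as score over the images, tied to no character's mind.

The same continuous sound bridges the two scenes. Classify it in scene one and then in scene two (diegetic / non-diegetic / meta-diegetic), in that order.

meta-diegetic, non-diegetic

Scene one: the music exists only inside Esperanza's mind; Teodor can't hear it → meta-diegetic.
Scene two: it's detached from Esperanza entirely and plays over unrelated images with no in-world source — conventional underscore → non-diegetic.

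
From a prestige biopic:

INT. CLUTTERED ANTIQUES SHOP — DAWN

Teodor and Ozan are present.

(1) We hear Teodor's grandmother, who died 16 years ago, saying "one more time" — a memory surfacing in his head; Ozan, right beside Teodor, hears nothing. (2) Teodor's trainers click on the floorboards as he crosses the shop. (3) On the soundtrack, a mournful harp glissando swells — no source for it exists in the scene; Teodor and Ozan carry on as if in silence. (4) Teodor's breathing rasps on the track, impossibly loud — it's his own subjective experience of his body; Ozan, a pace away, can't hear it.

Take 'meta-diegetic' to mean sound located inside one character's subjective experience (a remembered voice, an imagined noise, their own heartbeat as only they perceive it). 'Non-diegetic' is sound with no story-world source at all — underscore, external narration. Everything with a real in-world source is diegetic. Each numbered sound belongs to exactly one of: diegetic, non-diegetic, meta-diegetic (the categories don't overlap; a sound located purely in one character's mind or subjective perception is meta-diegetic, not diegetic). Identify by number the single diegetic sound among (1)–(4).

(1) is meta-diegetic: it's Teodor's recollection rendered as sound; the other character can't hear it.
(2) is diegetic: Teodor's footsteps are produced in the story world.
(3) is non-diegetic: score with no on-screen or off-screen source; it exists for the audience alone.
(4) a subjective body sound — Teodor's private perception, inaudible to Ozan → meta-diegetic.
Only (2) is diegetic.

2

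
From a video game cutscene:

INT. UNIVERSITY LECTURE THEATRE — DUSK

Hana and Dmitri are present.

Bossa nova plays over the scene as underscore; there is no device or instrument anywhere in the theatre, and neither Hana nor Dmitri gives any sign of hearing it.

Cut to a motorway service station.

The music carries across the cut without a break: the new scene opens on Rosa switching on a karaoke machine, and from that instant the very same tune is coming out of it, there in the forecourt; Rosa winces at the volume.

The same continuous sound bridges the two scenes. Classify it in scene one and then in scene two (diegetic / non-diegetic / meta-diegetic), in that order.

Scene one: there's no in-world source anywhere and no character hears it — underscore for the audience only → non-diegetic.
Scene two: once Rosa turns on a karaoke machine, the music has a real source in the story world and Rosa reacts to it → diegetic.

non-diegetic, diegetic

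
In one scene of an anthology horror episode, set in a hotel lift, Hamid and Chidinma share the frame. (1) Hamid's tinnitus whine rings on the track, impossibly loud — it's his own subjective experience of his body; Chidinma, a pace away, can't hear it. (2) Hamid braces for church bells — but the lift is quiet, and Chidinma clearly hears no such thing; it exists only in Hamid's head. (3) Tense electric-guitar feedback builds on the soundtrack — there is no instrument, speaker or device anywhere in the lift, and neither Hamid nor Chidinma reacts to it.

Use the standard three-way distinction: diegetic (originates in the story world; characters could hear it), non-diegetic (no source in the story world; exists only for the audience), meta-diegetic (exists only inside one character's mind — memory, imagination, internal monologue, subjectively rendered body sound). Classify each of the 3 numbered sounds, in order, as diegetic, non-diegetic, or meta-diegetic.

Sound (1): a subjective body sound — Hamid's private perception, inaudible to Chidinma, so meta-diegetic.
(2) is meta-diegetic: Hamid alone 'hears' it — an imagined sound, not present in the space.
(3) nothing in the lift produces it and the characters don't hear it — pure soundtrack → non-diegetic.

meta-diegetic, meta-diegetic, non-diegetic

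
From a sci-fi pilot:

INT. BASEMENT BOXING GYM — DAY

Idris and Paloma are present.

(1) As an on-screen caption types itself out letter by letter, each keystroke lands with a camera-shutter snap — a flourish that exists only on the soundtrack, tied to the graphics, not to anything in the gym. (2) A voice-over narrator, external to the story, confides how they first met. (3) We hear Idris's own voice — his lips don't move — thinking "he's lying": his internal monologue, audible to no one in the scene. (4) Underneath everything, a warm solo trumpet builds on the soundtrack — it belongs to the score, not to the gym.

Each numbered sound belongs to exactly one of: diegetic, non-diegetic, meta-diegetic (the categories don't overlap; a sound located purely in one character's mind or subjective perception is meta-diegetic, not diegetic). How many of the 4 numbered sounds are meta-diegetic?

Sound (1): sound married to a title/caption — outside the diegesis by definition, so non-diegetic.
(2) is non-diegetic: the narrator exists outside the story world, addressing only the audience.
(3) is meta-diegetic: it's Idris's unspoken thought, heard only by the audience via his subjectivity.
Sound (4): score with no on-screen or off-screen source; it exists for the audience alone, so non-diegetic.
Meta-diegetic: (3) — that's 1.

1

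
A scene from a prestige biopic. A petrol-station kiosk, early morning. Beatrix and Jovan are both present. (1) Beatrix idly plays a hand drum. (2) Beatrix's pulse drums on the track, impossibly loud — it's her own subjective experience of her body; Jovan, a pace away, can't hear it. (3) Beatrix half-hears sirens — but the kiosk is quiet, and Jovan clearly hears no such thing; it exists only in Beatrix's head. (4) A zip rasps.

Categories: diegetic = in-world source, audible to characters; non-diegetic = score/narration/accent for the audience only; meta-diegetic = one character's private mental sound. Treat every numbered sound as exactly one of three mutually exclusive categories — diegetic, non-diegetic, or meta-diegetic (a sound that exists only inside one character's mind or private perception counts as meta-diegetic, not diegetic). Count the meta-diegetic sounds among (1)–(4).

2

(1) a character is playing a hand drum on screen → diegetic.
Sound (2): a subjective body sound — Beatrix's private perception, inaudible to Jovan, so meta-diegetic.
(3) subjective to Beatrix: the kiosk is silent and Jovan hears nothing → meta-diegetic.
(4) is diegetic: the sound comes from a zip physically present in the location.
Meta-diegetic: (2), (3) — that's 2.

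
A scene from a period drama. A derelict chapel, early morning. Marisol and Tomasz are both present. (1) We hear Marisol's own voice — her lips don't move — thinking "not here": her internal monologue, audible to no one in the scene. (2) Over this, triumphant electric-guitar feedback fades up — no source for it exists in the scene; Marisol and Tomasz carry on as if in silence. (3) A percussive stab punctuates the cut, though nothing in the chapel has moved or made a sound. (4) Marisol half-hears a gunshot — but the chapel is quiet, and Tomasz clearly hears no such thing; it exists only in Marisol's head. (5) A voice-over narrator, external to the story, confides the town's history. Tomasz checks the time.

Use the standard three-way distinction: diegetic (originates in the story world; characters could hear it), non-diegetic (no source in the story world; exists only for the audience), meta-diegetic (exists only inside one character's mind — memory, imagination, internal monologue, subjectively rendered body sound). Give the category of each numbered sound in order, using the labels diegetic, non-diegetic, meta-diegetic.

meta-diegetic, non-diegetic, non-diegetic, meta-diegetic, non-diegetic

(1) Marisol's thought-voice: a private mental sound no other character can hear → meta-diegetic.
Sound (2): nothing in the chapel produces it and the characters don't hear it — pure soundtrack, so non-diegetic.
(3) is non-diegetic: it's a sound-design accent with no in-world source; no one in the scene can hear it.
(4) the sound is imagined by Marisol; nothing in the story world is producing it and Tomasz can't hear it → meta-diegetic.
(5) is non-diegetic: the narrator exists outside the story world, addressing only the audience.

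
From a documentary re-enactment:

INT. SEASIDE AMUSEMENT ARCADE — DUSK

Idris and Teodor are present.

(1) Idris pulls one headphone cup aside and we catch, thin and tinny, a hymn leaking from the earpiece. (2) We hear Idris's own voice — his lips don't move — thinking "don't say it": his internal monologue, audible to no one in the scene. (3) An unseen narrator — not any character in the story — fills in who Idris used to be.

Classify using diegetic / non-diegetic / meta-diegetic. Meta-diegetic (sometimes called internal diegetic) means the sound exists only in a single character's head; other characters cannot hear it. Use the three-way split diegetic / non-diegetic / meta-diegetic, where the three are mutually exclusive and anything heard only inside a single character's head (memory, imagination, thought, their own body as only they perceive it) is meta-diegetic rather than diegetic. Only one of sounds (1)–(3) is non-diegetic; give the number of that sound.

(1) the headphones are an on-screen source → diegetic.
Sound (2): Idris's thought-voice: a private mental sound no other character can hear, so meta-diegetic.
Sound (3): external voice-over — not a character, not heard by anyone in the scene, so non-diegetic.
Only (3) is non-diegetic.

3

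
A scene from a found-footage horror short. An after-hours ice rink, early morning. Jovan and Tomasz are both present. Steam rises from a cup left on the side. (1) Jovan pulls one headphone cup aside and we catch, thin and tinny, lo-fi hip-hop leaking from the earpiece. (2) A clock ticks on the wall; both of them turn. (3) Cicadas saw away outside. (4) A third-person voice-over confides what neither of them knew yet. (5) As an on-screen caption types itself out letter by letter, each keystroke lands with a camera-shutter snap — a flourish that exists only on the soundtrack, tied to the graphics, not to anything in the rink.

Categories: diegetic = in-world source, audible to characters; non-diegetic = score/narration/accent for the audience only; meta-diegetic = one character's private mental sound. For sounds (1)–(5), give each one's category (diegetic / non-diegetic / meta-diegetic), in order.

diegetic, diegetic, diegetic, non-diegetic, non-diegetic

Sound (1): the earpiece is a real device on Jovan's head — source music, so diegetic.
(2) is diegetic: a clock is a real object/event in the scene's world.
(3) it's the actual ambient sound of the location → diegetic.
(4) is non-diegetic: external voice-over — not a character, not heard by anyone in the scene.
Sound (5): sound married to a title/caption — outside the diegesis by definition, so non-diegetic.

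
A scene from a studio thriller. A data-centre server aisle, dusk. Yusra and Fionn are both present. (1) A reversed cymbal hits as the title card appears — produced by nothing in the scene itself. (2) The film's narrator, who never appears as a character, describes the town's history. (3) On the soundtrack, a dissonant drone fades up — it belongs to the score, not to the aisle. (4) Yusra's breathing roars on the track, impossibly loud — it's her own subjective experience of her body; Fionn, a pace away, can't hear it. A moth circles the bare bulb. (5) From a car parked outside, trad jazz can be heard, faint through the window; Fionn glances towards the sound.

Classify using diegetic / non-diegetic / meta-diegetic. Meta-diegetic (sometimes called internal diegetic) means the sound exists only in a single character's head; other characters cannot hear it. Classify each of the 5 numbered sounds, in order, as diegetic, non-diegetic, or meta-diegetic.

(1) an editorial stinger — it belongs to the cut, not the story world → non-diegetic.
(2) is non-diegetic: the narrator exists outside the story world, addressing only the audience.
(3) is non-diegetic: it has no source in the story world and no character can hear it — it's underscore.
(4) is meta-diegetic: point-of-audition from inside Yusra's body; not a sound in the room.
(5) the music has an off-screen but real-world source and a character hears it → diegetic.

non-diegetic, non-diegetic, non-diegetic, meta-diegetic, diegetic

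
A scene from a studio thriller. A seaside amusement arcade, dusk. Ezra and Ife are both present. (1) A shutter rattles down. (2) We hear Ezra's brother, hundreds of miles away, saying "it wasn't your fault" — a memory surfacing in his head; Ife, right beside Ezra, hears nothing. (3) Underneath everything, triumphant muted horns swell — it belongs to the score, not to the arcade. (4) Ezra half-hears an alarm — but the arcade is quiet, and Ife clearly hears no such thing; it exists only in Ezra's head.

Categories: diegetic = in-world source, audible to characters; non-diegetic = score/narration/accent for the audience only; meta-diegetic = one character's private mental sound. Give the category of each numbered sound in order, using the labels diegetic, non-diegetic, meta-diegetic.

Sound (1): the sound comes from a shutter physically present in the location, so diegetic.
(2) a remembered line, private to Ezra — not present in the room, not audible to Ife → meta-diegetic.
Sound (3): score with no on-screen or off-screen source; it exists for the audience alone, so non-diegetic.
(4) is meta-diegetic: the sound is imagined by Ezra; nothing in the story world is producing it and Ife can't hear it.

diegetic, meta-diegetic, non-diegetic, meta-diegetic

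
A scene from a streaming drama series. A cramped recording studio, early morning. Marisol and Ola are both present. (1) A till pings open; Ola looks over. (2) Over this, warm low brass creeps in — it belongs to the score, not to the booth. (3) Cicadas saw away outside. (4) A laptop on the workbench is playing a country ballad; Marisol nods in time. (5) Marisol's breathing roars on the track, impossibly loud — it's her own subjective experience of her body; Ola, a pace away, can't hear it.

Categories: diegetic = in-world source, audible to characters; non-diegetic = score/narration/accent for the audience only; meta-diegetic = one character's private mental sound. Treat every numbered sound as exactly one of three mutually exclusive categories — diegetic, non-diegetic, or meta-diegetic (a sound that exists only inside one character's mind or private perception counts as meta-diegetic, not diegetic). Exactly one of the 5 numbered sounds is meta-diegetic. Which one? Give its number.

(1) the sound comes from a till physically present in the location → diegetic.
(2) is non-diegetic: it has no source in the story world and no character can hear it — it's underscore.
Sound (3): it's the actual ambient sound of the location, so diegetic.
(4) is diegetic: source music from a laptop, which exists in the story world.
Sound (5): it's Marisol's internal bodily sensation rendered as sound; only Marisol 'hears' it, so meta-diegetic.
Only (5) is meta-diegetic.

5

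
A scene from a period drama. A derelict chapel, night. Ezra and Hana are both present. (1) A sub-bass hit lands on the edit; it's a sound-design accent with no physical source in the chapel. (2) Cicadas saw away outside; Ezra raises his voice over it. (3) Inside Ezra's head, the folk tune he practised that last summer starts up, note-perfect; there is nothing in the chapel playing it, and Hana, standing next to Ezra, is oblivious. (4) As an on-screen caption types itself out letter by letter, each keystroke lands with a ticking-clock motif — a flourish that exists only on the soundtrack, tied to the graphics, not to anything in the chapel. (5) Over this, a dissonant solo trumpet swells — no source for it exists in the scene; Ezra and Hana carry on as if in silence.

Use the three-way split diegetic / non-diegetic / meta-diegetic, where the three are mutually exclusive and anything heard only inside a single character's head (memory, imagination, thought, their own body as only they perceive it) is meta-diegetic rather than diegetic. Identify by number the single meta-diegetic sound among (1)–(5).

3

Sound (1): an editorial stinger — it belongs to the cut, not the story world, so non-diegetic.
(2) is diegetic: cicadas is part of the location's real environment.
(3) the music is a memory playing inside Ezra's mind alone; no real-world source, Hana can't hear it → meta-diegetic.
(4) sound married to a title/caption — outside the diegesis by definition → non-diegetic.
(5) nothing in the chapel produces it and the characters don't hear it — pure soundtrack → non-diegetic.
Only (3) is meta-diegetic.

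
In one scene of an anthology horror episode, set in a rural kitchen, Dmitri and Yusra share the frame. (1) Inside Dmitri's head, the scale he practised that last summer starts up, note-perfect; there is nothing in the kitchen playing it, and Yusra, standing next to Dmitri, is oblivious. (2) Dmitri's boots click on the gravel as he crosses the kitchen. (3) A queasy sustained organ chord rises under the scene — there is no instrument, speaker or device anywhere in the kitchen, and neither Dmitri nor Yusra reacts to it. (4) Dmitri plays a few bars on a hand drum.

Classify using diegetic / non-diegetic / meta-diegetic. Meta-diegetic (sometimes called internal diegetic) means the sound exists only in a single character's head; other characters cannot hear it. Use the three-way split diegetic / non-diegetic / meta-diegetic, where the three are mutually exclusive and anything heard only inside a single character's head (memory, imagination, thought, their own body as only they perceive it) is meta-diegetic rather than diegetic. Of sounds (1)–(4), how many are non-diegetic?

1

Sound (1): remembered music, private to Dmitri — Yusra is oblivious because it isn't in the room, so meta-diegetic.
(2) Dmitri's footsteps are produced in the story world → diegetic.
(3) score with no on-screen or off-screen source; it exists for the audience alone → non-diegetic.
Sound (4): the instrument and the performer are both in the scene, so diegetic.
Non-diegetic: (3) — that's 1.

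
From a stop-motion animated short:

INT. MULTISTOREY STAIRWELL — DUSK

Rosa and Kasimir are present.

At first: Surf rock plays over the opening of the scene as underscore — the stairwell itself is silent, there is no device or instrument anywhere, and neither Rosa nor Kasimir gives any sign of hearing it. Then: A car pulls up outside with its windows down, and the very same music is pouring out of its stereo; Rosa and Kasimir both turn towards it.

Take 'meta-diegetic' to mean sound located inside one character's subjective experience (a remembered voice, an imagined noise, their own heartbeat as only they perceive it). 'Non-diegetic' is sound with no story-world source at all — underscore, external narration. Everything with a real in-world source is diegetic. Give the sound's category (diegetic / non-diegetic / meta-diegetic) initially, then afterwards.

non-diegetic, diegetic

Initially: no in-world source exists and no character can hear it — underscore → non-diegetic.
Afterwards: the car stereo is now a real source in the story world and the characters hear it → diegetic.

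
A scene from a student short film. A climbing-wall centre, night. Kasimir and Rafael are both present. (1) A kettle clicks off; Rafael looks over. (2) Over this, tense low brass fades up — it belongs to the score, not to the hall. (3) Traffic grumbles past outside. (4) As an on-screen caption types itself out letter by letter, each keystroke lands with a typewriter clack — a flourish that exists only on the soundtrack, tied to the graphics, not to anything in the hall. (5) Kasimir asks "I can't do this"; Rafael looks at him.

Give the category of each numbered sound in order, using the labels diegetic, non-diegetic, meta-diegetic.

(1) a kettle is a real object/event in the scene's world → diegetic.
(2) is non-diegetic: score with no on-screen or off-screen source; it exists for the audience alone.
(3) is diegetic: it's the actual ambient sound of the location.
(4) is non-diegetic: the caption isn't part of the story world, so neither is the sound tied to it.
(5) is diegetic: spoken by a character present in the story world.

diegetic, non-diegetic, diegetic, non-diegetic, diegetic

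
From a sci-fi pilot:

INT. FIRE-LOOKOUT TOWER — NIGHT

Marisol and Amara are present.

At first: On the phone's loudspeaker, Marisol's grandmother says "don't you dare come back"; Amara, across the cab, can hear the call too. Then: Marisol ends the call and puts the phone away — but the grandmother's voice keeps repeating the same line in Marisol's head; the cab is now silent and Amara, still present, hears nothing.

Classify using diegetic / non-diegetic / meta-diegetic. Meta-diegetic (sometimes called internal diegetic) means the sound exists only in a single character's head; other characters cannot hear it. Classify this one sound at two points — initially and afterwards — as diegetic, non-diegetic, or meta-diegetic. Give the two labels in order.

diegetic, meta-diegetic

Initially: the loudspeaker is an in-world source; both Marisol and Amara hear the call → diegetic.
Afterwards: with the phone off, the voice continues only as Marisol's private mental replay — Amara can't hear it → meta-diegetic.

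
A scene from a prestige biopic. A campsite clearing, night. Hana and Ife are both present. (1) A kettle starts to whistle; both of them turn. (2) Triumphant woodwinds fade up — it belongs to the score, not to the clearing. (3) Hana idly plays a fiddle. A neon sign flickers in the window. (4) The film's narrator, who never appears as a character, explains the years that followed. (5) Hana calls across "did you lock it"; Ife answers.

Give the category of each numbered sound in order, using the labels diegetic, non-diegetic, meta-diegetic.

diegetic, non-diegetic, diegetic, non-diegetic, diegetic

(1) the sound comes from a kettle physically present in the location → diegetic.
(2) score with no on-screen or off-screen source; it exists for the audience alone → non-diegetic.
Sound (3): a character is playing a fiddle on screen, so diegetic.
(4) external voice-over — not a character, not heard by anyone in the scene → non-diegetic.
(5) Hana is a character speaking aloud in the scene → diegetic.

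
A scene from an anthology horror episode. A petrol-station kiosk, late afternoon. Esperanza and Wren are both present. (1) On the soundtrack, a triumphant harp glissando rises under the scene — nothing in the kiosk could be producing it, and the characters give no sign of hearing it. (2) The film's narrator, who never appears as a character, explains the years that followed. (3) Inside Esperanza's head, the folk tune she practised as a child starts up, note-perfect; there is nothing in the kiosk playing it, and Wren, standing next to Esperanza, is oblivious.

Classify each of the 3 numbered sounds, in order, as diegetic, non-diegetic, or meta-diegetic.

non-diegetic, non-diegetic, meta-diegetic

Sound (1): it has no source in the story world and no character can hear it — it's underscore, so non-diegetic.
(2) external voice-over — not a character, not heard by anyone in the scene → non-diegetic.
Sound (3): the music is a memory playing inside Esperanza's mind alone; no real-world source, Wren can't hear it, so meta-diegetic.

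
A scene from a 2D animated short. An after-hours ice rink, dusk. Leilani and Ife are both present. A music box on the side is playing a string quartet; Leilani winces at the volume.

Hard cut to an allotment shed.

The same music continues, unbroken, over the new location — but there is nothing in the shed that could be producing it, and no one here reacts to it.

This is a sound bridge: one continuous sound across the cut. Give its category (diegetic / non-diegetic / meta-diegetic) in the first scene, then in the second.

Scene one: a music box is an on-screen source and Leilani reacts to it → diegetic.
Scene two: there is no source in the shed and no one hears it — it's now underscore → non-diegetic.

diegetic, non-diegetic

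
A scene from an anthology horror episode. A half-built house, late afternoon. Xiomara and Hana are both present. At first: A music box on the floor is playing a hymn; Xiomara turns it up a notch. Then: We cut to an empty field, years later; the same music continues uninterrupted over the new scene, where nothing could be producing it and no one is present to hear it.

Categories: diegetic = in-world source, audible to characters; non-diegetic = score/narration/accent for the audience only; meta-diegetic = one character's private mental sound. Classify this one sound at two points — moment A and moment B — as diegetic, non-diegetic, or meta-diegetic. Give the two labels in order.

Moment A: a music box is a real in-scene source and Xiomara reacts to it → diegetic.
Moment B: there is no longer any in-world source and no one can hear it — it has become underscore → non-diegetic.

diegetic, non-diegetic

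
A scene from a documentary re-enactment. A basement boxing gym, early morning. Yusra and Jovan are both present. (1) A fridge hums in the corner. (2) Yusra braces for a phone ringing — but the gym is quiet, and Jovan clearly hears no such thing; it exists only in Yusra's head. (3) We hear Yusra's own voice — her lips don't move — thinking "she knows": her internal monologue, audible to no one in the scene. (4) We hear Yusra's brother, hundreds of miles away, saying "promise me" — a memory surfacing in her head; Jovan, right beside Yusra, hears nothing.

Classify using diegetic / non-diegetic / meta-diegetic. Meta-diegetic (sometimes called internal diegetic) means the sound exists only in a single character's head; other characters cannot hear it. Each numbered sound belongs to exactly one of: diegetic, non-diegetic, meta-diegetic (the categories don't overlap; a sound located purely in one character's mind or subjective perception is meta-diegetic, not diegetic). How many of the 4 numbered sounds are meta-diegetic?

3

(1) is diegetic: a fridge is part of the location's real environment.
(2) is meta-diegetic: subjective to Yusra: the gym is silent and Jovan hears nothing.
(3) is meta-diegetic: it's Yusra's unspoken thought, heard only by the audience via her subjectivity.
Sound (4): the voice is a memory playing only inside Yusra's mind; Jovan can't hear it, so meta-diegetic.
So 3 of the 4 are meta-diegetic: (2), (3), (4).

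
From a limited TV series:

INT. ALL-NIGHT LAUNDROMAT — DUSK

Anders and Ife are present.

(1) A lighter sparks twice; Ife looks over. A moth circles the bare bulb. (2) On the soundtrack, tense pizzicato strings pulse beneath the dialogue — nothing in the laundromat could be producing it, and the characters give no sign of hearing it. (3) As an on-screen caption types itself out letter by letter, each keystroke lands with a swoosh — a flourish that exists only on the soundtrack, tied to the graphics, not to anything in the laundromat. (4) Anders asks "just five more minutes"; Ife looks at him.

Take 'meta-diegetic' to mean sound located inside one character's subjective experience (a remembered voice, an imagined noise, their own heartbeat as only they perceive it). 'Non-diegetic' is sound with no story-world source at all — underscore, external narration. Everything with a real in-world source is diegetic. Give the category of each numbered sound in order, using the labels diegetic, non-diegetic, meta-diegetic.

(1) a lighter is a real object/event in the scene's world → diegetic.
(2) is non-diegetic: it has no source in the story world and no character can hear it — it's underscore.
(3) is non-diegetic: sound married to a title/caption — outside the diegesis by definition.
(4) Anders is a character speaking aloud in the scene → diegetic.

diegetic, non-diegetic, non-diegetic, diegetic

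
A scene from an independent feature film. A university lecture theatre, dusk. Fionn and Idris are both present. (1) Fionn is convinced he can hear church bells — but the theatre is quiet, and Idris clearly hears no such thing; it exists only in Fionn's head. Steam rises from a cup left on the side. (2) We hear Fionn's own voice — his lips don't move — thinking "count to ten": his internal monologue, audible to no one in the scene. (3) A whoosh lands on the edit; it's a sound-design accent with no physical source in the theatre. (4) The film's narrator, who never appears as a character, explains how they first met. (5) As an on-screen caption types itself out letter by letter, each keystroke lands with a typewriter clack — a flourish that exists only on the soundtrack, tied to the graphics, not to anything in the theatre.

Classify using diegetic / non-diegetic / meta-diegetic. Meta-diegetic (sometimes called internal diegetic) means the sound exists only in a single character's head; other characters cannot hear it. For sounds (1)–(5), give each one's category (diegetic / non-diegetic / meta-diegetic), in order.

(1) subjective to Fionn: the theatre is silent and Idris hears nothing → meta-diegetic.
(2) Fionn's thought-voice: a private mental sound no other character can hear → meta-diegetic.
(3) is non-diegetic: nothing in the scene produces it; it's an accent added for the audience.
(4) the narrator exists outside the story world, addressing only the audience → non-diegetic.
Sound (5): it accompanies on-screen graphics, not anything inside the story world, so non-diegetic.

meta-diegetic, meta-diegetic, non-diegetic, non-diegetic, non-diegetic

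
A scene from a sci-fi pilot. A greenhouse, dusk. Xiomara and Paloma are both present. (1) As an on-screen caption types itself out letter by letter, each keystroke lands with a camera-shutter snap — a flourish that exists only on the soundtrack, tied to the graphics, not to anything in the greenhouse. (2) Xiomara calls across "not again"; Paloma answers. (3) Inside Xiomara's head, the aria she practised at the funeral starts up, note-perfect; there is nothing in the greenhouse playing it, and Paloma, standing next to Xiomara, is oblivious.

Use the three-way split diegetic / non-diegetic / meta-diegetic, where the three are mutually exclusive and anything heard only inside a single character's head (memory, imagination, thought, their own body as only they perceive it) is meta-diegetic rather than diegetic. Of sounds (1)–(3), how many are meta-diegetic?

1

(1) sound married to a title/caption — outside the diegesis by definition → non-diegetic.
(2) is diegetic: spoken by a character present in the story world.
(3) is meta-diegetic: it lives in Xiomara's subjectivity, not in the greenhouse.
So 1 of the 3 is meta-diegetic: (3).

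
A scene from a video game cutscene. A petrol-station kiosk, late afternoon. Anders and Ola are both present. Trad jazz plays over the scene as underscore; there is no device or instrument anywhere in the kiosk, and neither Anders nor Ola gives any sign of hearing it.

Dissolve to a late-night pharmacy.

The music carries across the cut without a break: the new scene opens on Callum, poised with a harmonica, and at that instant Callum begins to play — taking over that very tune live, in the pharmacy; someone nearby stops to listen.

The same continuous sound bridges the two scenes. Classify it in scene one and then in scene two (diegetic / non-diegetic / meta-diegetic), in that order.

non-diegetic, diegetic

Scene one: there's no in-world source anywhere and no character hears it — underscore for the audience only → non-diegetic.
Scene two: from the moment Callum starts playing, the tune is being performed on a harmonica inside the story world and another character hears it → diegetic.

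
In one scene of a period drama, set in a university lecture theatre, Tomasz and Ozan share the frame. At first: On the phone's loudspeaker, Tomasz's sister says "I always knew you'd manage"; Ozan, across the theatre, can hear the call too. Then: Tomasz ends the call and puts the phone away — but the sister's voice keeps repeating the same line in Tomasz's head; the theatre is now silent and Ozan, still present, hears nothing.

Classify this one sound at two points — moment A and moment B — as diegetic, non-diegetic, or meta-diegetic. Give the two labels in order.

Moment A: the loudspeaker is an in-world source; both Tomasz and Ozan hear the call → diegetic.
Moment B: with the phone off, the voice continues only as Tomasz's private mental replay — Ozan can't hear it → meta-diegetic.

diegetic, meta-diegetic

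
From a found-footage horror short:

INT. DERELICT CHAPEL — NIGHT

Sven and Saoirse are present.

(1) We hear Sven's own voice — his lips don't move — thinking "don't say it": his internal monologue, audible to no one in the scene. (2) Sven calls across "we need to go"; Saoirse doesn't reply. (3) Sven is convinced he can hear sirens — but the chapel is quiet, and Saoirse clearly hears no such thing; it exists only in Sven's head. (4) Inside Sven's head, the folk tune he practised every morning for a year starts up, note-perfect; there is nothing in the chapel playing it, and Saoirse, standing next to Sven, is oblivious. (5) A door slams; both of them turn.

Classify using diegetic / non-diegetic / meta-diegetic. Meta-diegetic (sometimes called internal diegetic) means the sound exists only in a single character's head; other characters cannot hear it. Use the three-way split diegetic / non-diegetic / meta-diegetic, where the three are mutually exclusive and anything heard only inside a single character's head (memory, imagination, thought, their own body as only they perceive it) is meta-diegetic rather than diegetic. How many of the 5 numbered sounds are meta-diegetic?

3

(1) it's Sven's unspoken thought, heard only by the audience via his subjectivity → meta-diegetic.
(2) is diegetic: spoken by a character present in the story world.
(3) is meta-diegetic: Sven alone 'hears' it — an imagined sound, not present in the space.
Sound (4): the music is a memory playing inside Sven's mind alone; no real-world source, Saoirse can't hear it, so meta-diegetic.
Sound (5): an in-world source (a door); characters could hear it, so diegetic.
So 3 of the 5 are meta-diegetic: (1), (3), (4).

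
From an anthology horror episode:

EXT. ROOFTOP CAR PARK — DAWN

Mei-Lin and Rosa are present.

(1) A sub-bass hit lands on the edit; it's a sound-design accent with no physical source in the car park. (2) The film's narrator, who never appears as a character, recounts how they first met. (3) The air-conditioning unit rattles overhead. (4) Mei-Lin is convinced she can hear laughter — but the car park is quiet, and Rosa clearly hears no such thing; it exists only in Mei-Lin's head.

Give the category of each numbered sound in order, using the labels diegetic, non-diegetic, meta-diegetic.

non-diegetic, non-diegetic, diegetic, meta-diegetic

(1) an editorial stinger — it belongs to the cut, not the story world → non-diegetic.
(2) commentary laid over the scene from outside the fiction → non-diegetic.
(3) is diegetic: ambient/room sound belonging to the story's physical space.
(4) is meta-diegetic: the sound is imagined by Mei-Lin; nothing in the story world is producing it and Rosa can't hear it.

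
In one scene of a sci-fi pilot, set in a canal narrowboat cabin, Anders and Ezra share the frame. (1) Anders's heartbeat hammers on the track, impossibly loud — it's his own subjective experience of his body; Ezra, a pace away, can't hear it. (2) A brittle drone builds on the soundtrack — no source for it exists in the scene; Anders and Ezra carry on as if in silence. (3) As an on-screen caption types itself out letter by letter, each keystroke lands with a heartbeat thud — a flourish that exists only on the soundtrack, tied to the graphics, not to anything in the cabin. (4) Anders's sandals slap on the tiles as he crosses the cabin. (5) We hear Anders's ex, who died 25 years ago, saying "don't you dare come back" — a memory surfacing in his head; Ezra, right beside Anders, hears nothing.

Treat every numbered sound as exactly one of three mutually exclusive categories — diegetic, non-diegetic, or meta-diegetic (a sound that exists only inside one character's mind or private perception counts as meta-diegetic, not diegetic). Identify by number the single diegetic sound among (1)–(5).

(1) point-of-audition from inside Anders's body; not a sound in the room → meta-diegetic.
(2) is non-diegetic: nothing in the cabin produces it and the characters don't hear it — pure soundtrack.
Sound (3): the caption isn't part of the story world, so neither is the sound tied to it, so non-diegetic.
(4) is diegetic: it's the physical sound of Anders moving in the space.
(5) the voice is a memory playing only inside Anders's mind; Ezra can't hear it → meta-diegetic.
Only (4) is diegetic.

4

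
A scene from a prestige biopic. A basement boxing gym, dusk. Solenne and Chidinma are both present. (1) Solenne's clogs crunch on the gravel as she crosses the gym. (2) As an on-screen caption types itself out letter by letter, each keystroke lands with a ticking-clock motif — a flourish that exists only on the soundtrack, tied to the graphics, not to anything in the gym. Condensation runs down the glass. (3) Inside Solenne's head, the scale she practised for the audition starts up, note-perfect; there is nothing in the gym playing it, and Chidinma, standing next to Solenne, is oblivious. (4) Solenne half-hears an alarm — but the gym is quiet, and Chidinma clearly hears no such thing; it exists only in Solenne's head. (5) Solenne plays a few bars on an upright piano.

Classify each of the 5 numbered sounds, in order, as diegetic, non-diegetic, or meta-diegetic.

(1) is diegetic: Solenne's footsteps are produced in the story world.
(2) the caption isn't part of the story world, so neither is the sound tied to it → non-diegetic.
(3) is meta-diegetic: remembered music, private to Solenne — Chidinma is oblivious because it isn't in the room.
(4) is meta-diegetic: Solenne alone 'hears' it — an imagined sound, not present in the space.
Sound (5): a character is playing an upright piano on screen, so diegetic.

diegetic, non-diegetic, meta-diegetic, meta-diegetic, diegetic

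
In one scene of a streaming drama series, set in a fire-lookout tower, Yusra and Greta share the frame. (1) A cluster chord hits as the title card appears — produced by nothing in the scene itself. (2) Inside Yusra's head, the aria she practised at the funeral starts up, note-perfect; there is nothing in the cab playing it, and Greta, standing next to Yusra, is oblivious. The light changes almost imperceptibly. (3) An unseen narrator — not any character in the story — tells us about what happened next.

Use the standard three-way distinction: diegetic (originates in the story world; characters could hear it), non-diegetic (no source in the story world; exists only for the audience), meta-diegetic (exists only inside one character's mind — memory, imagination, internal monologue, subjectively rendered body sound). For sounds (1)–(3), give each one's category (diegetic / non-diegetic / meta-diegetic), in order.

(1) nothing in the scene produces it; it's an accent added for the audience → non-diegetic.
(2) it lives in Yusra's subjectivity, not in the cab → meta-diegetic.
(3) is non-diegetic: the narrator exists outside the story world, addressing only the audience.

non-diegetic, meta-diegetic, non-diegetic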